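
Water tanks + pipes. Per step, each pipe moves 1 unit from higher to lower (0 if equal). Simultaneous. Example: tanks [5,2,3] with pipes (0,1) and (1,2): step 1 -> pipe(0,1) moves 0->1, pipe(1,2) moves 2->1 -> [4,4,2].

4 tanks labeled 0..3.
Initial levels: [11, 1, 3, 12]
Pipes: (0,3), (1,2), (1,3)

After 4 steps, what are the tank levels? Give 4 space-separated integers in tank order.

Step 1: flows [3->0,2->1,3->1] -> levels [12 3 2 10]
Step 2: flows [0->3,1->2,3->1] -> levels [11 3 3 10]
Step 3: flows [0->3,1=2,3->1] -> levels [10 4 3 10]
Step 4: flows [0=3,1->2,3->1] -> levels [10 4 4 9]

Answer: 10 4 4 9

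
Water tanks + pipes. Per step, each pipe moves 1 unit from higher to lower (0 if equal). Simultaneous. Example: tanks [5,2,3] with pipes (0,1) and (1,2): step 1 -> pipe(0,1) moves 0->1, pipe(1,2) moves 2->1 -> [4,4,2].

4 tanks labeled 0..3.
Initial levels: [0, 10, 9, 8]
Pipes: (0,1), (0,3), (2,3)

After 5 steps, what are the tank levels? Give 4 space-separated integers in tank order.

Step 1: flows [1->0,3->0,2->3] -> levels [2 9 8 8]
Step 2: flows [1->0,3->0,2=3] -> levels [4 8 8 7]
Step 3: flows [1->0,3->0,2->3] -> levels [6 7 7 7]
Step 4: flows [1->0,3->0,2=3] -> levels [8 6 7 6]
Step 5: flows [0->1,0->3,2->3] -> levels [6 7 6 8]

Answer: 6 7 6 8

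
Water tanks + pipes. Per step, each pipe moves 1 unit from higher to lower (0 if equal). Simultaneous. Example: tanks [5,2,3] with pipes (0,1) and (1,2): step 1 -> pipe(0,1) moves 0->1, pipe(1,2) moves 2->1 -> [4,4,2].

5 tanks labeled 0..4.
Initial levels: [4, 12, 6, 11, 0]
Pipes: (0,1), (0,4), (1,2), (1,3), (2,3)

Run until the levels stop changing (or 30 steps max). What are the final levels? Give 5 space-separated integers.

Answer: 7 5 8 8 5

Derivation:
Step 1: flows [1->0,0->4,1->2,1->3,3->2] -> levels [4 9 8 11 1]
Step 2: flows [1->0,0->4,1->2,3->1,3->2] -> levels [4 8 10 9 2]
Step 3: flows [1->0,0->4,2->1,3->1,2->3] -> levels [4 9 8 9 3]
Step 4: flows [1->0,0->4,1->2,1=3,3->2] -> levels [4 7 10 8 4]
Step 5: flows [1->0,0=4,2->1,3->1,2->3] -> levels [5 8 8 8 4]
Step 6: flows [1->0,0->4,1=2,1=3,2=3] -> levels [5 7 8 8 5]
Step 7: flows [1->0,0=4,2->1,3->1,2=3] -> levels [6 8 7 7 5]
Step 8: flows [1->0,0->4,1->2,1->3,2=3] -> levels [6 5 8 8 6]
Step 9: flows [0->1,0=4,2->1,3->1,2=3] -> levels [5 8 7 7 6]
Step 10: flows [1->0,4->0,1->2,1->3,2=3] -> levels [7 5 8 8 5]
Step 11: flows [0->1,0->4,2->1,3->1,2=3] -> levels [5 8 7 7 6]
  -> period-2 cycle: step 11 state = step 9 state; never stabilizes
  -> state at step 30: (30-9) mod 2 = 1, same as step 10 -> [7 5 8 8 5]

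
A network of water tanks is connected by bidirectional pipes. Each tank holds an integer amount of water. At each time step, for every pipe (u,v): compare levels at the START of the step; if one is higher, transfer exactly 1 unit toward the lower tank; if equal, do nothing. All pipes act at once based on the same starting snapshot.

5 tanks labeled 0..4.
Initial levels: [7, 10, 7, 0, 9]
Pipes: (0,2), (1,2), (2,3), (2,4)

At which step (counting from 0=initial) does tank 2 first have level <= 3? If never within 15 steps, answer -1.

Answer: -1

Derivation:
Step 1: flows [0=2,1->2,2->3,4->2] -> levels [7 9 8 1 8]
Step 2: flows [2->0,1->2,2->3,2=4] -> levels [8 8 7 2 8]
Step 3: flows [0->2,1->2,2->3,4->2] -> levels [7 7 9 3 7]
Step 4: flows [2->0,2->1,2->3,2->4] -> levels [8 8 5 4 8]
Step 5: flows [0->2,1->2,2->3,4->2] -> levels [7 7 7 5 7]
Step 6: flows [0=2,1=2,2->3,2=4] -> levels [7 7 6 6 7]
Step 7: flows [0->2,1->2,2=3,4->2] -> levels [6 6 9 6 6]
Step 8: flows [2->0,2->1,2->3,2->4] -> levels [7 7 5 7 7]
Step 9: flows [0->2,1->2,3->2,4->2] -> levels [6 6 9 6 6]
  -> period-2 cycle (repeats step 7); tank 2 never drops to <=3
Tank 2 never reaches <=3 within 15 steps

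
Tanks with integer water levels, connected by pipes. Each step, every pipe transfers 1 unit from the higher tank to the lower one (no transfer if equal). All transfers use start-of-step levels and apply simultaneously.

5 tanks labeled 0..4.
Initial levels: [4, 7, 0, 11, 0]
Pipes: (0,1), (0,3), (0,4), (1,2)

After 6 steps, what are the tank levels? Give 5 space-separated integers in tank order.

Step 1: flows [1->0,3->0,0->4,1->2] -> levels [5 5 1 10 1]
Step 2: flows [0=1,3->0,0->4,1->2] -> levels [5 4 2 9 2]
Step 3: flows [0->1,3->0,0->4,1->2] -> levels [4 4 3 8 3]
Step 4: flows [0=1,3->0,0->4,1->2] -> levels [4 3 4 7 4]
Step 5: flows [0->1,3->0,0=4,2->1] -> levels [4 5 3 6 4]
Step 6: flows [1->0,3->0,0=4,1->2] -> levels [6 3 4 5 4]

Answer: 6 3 4 5 4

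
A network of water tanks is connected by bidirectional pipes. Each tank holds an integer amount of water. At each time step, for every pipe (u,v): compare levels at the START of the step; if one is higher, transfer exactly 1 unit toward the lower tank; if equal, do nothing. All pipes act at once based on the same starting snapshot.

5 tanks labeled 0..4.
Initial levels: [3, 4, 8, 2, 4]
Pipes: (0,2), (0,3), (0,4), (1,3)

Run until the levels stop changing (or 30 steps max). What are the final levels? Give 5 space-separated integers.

Answer: 6 4 4 3 4

Derivation:
Step 1: flows [2->0,0->3,4->0,1->3] -> levels [4 3 7 4 3]
Step 2: flows [2->0,0=3,0->4,3->1] -> levels [4 4 6 3 4]
Step 3: flows [2->0,0->3,0=4,1->3] -> levels [4 3 5 5 4]
Step 4: flows [2->0,3->0,0=4,3->1] -> levels [6 4 4 3 4]
Step 5: flows [0->2,0->3,0->4,1->3] -> levels [3 3 5 5 5]
Step 6: flows [2->0,3->0,4->0,3->1] -> levels [6 4 4 3 4]
  -> period-2 cycle: step 6 state = step 4 state; never stabilizes
  -> state at step 30: (30-4) mod 2 = 0, same as step 4 -> [6 4 4 3 4]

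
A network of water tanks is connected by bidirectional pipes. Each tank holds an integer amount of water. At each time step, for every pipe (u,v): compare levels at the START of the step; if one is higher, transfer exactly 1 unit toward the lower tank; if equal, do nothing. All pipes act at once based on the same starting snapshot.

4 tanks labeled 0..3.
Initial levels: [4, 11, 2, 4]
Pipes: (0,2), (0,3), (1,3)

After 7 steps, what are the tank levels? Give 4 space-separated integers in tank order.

Answer: 4 5 5 7

Derivation:
Step 1: flows [0->2,0=3,1->3] -> levels [3 10 3 5]
Step 2: flows [0=2,3->0,1->3] -> levels [4 9 3 5]
Step 3: flows [0->2,3->0,1->3] -> levels [4 8 4 5]
Step 4: flows [0=2,3->0,1->3] -> levels [5 7 4 5]
Step 5: flows [0->2,0=3,1->3] -> levels [4 6 5 6]
Step 6: flows [2->0,3->0,1=3] -> levels [6 6 4 5]
Step 7: flows [0->2,0->3,1->3] -> levels [4 5 5 7]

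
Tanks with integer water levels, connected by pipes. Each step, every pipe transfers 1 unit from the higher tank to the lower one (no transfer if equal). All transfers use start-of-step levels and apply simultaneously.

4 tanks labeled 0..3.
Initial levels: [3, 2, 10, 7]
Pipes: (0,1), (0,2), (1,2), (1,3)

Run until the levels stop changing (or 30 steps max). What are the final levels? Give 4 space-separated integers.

Step 1: flows [0->1,2->0,2->1,3->1] -> levels [3 5 8 6]
Step 2: flows [1->0,2->0,2->1,3->1] -> levels [5 6 6 5]
Step 3: flows [1->0,2->0,1=2,1->3] -> levels [7 4 5 6]
Step 4: flows [0->1,0->2,2->1,3->1] -> levels [5 7 5 5]
Step 5: flows [1->0,0=2,1->2,1->3] -> levels [6 4 6 6]
Step 6: flows [0->1,0=2,2->1,3->1] -> levels [5 7 5 5]
  -> period-2 cycle: step 6 state = step 4 state; never stabilizes
  -> state at step 30: (30-4) mod 2 = 0, same as step 4 -> [5 7 5 5]

Answer: 5 7 5 5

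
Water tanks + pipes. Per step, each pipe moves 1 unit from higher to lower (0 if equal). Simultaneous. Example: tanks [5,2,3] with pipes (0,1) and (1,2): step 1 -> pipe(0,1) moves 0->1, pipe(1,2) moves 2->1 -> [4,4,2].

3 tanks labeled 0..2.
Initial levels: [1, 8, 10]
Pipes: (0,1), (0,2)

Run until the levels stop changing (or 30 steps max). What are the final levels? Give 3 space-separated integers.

Answer: 5 7 7

Derivation:
Step 1: flows [1->0,2->0] -> levels [3 7 9]
Step 2: flows [1->0,2->0] -> levels [5 6 8]
Step 3: flows [1->0,2->0] -> levels [7 5 7]
Step 4: flows [0->1,0=2] -> levels [6 6 7]
Step 5: flows [0=1,2->0] -> levels [7 6 6]
Step 6: flows [0->1,0->2] -> levels [5 7 7]
Step 7: flows [1->0,2->0] -> levels [7 6 6]
  -> period-2 cycle: step 7 state = step 5 state; never stabilizes
  -> state at step 30: (30-5) mod 2 = 1, same as step 6 -> [5 7 7]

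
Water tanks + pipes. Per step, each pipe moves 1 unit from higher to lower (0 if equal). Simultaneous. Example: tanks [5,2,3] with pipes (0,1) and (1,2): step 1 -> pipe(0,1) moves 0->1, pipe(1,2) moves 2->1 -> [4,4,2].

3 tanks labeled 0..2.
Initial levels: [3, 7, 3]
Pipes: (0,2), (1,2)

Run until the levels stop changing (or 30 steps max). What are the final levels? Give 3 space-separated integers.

Answer: 5 5 3

Derivation:
Step 1: flows [0=2,1->2] -> levels [3 6 4]
Step 2: flows [2->0,1->2] -> levels [4 5 4]
Step 3: flows [0=2,1->2] -> levels [4 4 5]
Step 4: flows [2->0,2->1] -> levels [5 5 3]
Step 5: flows [0->2,1->2] -> levels [4 4 5]
  -> period-2 cycle: step 5 state = step 3 state; never stabilizes
  -> state at step 30: (30-3) mod 2 = 1, same as step 4 -> [5 5 3]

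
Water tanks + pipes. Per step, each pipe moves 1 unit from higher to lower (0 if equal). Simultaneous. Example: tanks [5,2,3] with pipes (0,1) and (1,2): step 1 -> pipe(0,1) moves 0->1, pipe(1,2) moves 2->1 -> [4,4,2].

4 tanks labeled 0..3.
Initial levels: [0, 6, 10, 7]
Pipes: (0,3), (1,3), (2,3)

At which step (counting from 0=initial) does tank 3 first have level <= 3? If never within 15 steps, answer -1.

Answer: -1

Derivation:
Step 1: flows [3->0,3->1,2->3] -> levels [1 7 9 6]
Step 2: flows [3->0,1->3,2->3] -> levels [2 6 8 7]
Step 3: flows [3->0,3->1,2->3] -> levels [3 7 7 6]
Step 4: flows [3->0,1->3,2->3] -> levels [4 6 6 7]
Step 5: flows [3->0,3->1,3->2] -> levels [5 7 7 4]
Step 6: flows [0->3,1->3,2->3] -> levels [4 6 6 7]
  -> period-2 cycle (repeats step 4); tank 3 never drops to <=3
Tank 3 never reaches <=3 within 15 steps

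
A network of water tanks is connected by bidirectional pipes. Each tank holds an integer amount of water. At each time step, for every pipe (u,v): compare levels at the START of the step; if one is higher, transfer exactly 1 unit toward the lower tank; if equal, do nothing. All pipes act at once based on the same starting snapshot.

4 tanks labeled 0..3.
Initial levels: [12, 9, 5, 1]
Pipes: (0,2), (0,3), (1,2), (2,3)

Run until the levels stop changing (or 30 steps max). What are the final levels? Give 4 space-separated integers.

Answer: 8 7 5 7

Derivation:
Step 1: flows [0->2,0->3,1->2,2->3] -> levels [10 8 6 3]
Step 2: flows [0->2,0->3,1->2,2->3] -> levels [8 7 7 5]
Step 3: flows [0->2,0->3,1=2,2->3] -> levels [6 7 7 7]
Step 4: flows [2->0,3->0,1=2,2=3] -> levels [8 7 6 6]
Step 5: flows [0->2,0->3,1->2,2=3] -> levels [6 6 8 7]
Step 6: flows [2->0,3->0,2->1,2->3] -> levels [8 7 5 7]
Step 7: flows [0->2,0->3,1->2,3->2] -> levels [6 6 8 7]
  -> period-2 cycle: step 7 state = step 5 state; never stabilizes
  -> state at step 30: (30-5) mod 2 = 1, same as step 6 -> [8 7 5 7]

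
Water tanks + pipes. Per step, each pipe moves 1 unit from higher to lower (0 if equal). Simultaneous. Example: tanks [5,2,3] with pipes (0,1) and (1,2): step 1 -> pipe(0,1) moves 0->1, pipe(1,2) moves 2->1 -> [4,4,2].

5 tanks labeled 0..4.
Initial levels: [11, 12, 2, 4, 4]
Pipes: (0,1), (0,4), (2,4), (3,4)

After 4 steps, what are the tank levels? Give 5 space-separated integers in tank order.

Answer: 9 10 5 5 4

Derivation:
Step 1: flows [1->0,0->4,4->2,3=4] -> levels [11 11 3 4 4]
Step 2: flows [0=1,0->4,4->2,3=4] -> levels [10 11 4 4 4]
Step 3: flows [1->0,0->4,2=4,3=4] -> levels [10 10 4 4 5]
Step 4: flows [0=1,0->4,4->2,4->3] -> levels [9 10 5 5 4]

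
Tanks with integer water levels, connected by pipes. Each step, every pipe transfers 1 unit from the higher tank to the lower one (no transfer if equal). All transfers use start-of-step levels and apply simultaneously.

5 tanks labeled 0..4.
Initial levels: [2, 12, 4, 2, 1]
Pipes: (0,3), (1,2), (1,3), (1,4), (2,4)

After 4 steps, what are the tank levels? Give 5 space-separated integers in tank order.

Step 1: flows [0=3,1->2,1->3,1->4,2->4] -> levels [2 9 4 3 3]
Step 2: flows [3->0,1->2,1->3,1->4,2->4] -> levels [3 6 4 3 5]
Step 3: flows [0=3,1->2,1->3,1->4,4->2] -> levels [3 3 6 4 5]
Step 4: flows [3->0,2->1,3->1,4->1,2->4] -> levels [4 6 4 2 5]

Answer: 4 6 4 2 5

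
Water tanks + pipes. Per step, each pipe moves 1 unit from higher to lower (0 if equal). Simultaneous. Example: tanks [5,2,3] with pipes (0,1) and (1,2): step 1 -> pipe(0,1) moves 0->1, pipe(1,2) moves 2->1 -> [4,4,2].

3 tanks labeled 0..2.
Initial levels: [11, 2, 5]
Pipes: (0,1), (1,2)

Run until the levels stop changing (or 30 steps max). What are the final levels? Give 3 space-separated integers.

Answer: 6 6 6

Derivation:
Step 1: flows [0->1,2->1] -> levels [10 4 4]
Step 2: flows [0->1,1=2] -> levels [9 5 4]
Step 3: flows [0->1,1->2] -> levels [8 5 5]
Step 4: flows [0->1,1=2] -> levels [7 6 5]
Step 5: flows [0->1,1->2] -> levels [6 6 6]
Step 6: flows [0=1,1=2] -> levels [6 6 6]
  -> stable (no change)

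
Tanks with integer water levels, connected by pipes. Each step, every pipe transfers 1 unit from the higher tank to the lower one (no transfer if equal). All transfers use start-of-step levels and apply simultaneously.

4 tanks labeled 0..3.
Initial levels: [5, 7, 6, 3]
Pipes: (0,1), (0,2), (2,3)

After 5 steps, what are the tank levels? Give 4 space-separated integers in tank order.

Step 1: flows [1->0,2->0,2->3] -> levels [7 6 4 4]
Step 2: flows [0->1,0->2,2=3] -> levels [5 7 5 4]
Step 3: flows [1->0,0=2,2->3] -> levels [6 6 4 5]
Step 4: flows [0=1,0->2,3->2] -> levels [5 6 6 4]
Step 5: flows [1->0,2->0,2->3] -> levels [7 5 4 5]

Answer: 7 5 4 5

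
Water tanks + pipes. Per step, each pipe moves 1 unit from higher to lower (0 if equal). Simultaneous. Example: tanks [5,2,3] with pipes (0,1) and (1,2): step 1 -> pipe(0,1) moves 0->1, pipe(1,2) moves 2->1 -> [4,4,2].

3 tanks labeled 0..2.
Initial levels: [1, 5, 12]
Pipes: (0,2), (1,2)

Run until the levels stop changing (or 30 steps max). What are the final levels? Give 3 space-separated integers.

Answer: 6 6 6

Derivation:
Step 1: flows [2->0,2->1] -> levels [2 6 10]
Step 2: flows [2->0,2->1] -> levels [3 7 8]
Step 3: flows [2->0,2->1] -> levels [4 8 6]
Step 4: flows [2->0,1->2] -> levels [5 7 6]
Step 5: flows [2->0,1->2] -> levels [6 6 6]
Step 6: flows [0=2,1=2] -> levels [6 6 6]
  -> stable (no change)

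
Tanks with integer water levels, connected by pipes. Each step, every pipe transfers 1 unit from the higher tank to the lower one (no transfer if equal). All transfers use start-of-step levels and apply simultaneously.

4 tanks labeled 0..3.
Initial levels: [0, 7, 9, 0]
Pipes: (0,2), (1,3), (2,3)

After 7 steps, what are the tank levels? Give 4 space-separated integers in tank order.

Answer: 4 4 3 5

Derivation:
Step 1: flows [2->0,1->3,2->3] -> levels [1 6 7 2]
Step 2: flows [2->0,1->3,2->3] -> levels [2 5 5 4]
Step 3: flows [2->0,1->3,2->3] -> levels [3 4 3 6]
Step 4: flows [0=2,3->1,3->2] -> levels [3 5 4 4]
Step 5: flows [2->0,1->3,2=3] -> levels [4 4 3 5]
Step 6: flows [0->2,3->1,3->2] -> levels [3 5 5 3]
Step 7: flows [2->0,1->3,2->3] -> levels [4 4 3 5]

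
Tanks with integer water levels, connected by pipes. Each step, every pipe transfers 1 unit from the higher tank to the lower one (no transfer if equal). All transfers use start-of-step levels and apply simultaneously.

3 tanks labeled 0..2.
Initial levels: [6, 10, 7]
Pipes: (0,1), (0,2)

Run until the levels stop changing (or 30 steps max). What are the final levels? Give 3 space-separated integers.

Answer: 9 7 7

Derivation:
Step 1: flows [1->0,2->0] -> levels [8 9 6]
Step 2: flows [1->0,0->2] -> levels [8 8 7]
Step 3: flows [0=1,0->2] -> levels [7 8 8]
Step 4: flows [1->0,2->0] -> levels [9 7 7]
Step 5: flows [0->1,0->2] -> levels [7 8 8]
  -> period-2 cycle: step 5 state = step 3 state; never stabilizes
  -> state at step 30: (30-3) mod 2 = 1, same as step 4 -> [9 7 7]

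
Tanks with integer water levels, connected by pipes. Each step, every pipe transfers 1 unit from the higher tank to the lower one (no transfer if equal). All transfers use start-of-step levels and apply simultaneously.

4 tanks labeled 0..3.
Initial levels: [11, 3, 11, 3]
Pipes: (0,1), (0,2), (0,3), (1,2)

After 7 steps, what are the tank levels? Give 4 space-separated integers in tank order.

Answer: 5 8 8 7

Derivation:
Step 1: flows [0->1,0=2,0->3,2->1] -> levels [9 5 10 4]
Step 2: flows [0->1,2->0,0->3,2->1] -> levels [8 7 8 5]
Step 3: flows [0->1,0=2,0->3,2->1] -> levels [6 9 7 6]
Step 4: flows [1->0,2->0,0=3,1->2] -> levels [8 7 7 6]
Step 5: flows [0->1,0->2,0->3,1=2] -> levels [5 8 8 7]
Step 6: flows [1->0,2->0,3->0,1=2] -> levels [8 7 7 6]
  -> period-2 cycle: step 6 state = step 4 state
  -> state at step 7: (7-4) mod 2 = 1, same as step 5 -> [5 8 8 7]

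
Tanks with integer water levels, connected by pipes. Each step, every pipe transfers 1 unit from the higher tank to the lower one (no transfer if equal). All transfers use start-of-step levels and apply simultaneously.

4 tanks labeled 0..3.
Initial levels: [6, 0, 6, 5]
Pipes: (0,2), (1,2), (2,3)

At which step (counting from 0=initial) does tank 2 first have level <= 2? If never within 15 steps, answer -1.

Answer: 5

Derivation:
Step 1: flows [0=2,2->1,2->3] -> levels [6 1 4 6]
Step 2: flows [0->2,2->1,3->2] -> levels [5 2 5 5]
Step 3: flows [0=2,2->1,2=3] -> levels [5 3 4 5]
Step 4: flows [0->2,2->1,3->2] -> levels [4 4 5 4]
Step 5: flows [2->0,2->1,2->3] -> levels [5 5 2 5]
Tank 2 first reaches <=2 at step 5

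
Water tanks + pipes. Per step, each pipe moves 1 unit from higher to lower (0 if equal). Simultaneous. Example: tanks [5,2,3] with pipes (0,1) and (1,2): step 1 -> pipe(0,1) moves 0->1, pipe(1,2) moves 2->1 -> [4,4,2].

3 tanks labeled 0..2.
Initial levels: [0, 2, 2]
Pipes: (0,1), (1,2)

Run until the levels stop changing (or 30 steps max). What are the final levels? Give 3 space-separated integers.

Step 1: flows [1->0,1=2] -> levels [1 1 2]
Step 2: flows [0=1,2->1] -> levels [1 2 1]
Step 3: flows [1->0,1->2] -> levels [2 0 2]
Step 4: flows [0->1,2->1] -> levels [1 2 1]
  -> period-2 cycle: step 4 state = step 2 state; never stabilizes
  -> state at step 30: (30-2) mod 2 = 0, same as step 2 -> [1 2 1]

Answer: 1 2 1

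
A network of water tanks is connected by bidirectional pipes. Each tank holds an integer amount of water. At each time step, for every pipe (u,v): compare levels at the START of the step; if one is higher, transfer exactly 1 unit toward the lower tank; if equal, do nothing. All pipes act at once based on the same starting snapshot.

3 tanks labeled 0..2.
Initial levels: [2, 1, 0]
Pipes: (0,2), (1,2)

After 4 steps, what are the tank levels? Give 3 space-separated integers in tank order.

Step 1: flows [0->2,1->2] -> levels [1 0 2]
Step 2: flows [2->0,2->1] -> levels [2 1 0]
  -> period-2 cycle: step 2 state = step 0 state
  -> state at step 4: (4-0) mod 2 = 0, same as step 0 -> [2 1 0]

Answer: 2 1 0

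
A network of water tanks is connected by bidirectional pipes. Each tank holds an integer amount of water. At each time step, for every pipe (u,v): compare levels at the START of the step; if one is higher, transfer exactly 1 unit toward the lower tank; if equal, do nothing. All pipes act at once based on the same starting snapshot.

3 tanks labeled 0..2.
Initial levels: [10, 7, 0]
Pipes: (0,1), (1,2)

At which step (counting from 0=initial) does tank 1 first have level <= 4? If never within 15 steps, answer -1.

Answer: -1

Derivation:
Step 1: flows [0->1,1->2] -> levels [9 7 1]
Step 2: flows [0->1,1->2] -> levels [8 7 2]
Step 3: flows [0->1,1->2] -> levels [7 7 3]
Step 4: flows [0=1,1->2] -> levels [7 6 4]
Step 5: flows [0->1,1->2] -> levels [6 6 5]
Step 6: flows [0=1,1->2] -> levels [6 5 6]
Step 7: flows [0->1,2->1] -> levels [5 7 5]
Step 8: flows [1->0,1->2] -> levels [6 5 6]
  -> period-2 cycle (repeats step 6); tank 1 never drops to <=4
Tank 1 never reaches <=4 within 15 steps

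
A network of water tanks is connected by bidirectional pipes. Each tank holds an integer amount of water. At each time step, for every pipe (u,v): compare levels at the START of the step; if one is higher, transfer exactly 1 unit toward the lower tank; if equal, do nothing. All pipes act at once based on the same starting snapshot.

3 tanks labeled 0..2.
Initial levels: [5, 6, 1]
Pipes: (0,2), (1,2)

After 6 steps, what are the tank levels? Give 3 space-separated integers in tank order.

Answer: 3 4 5

Derivation:
Step 1: flows [0->2,1->2] -> levels [4 5 3]
Step 2: flows [0->2,1->2] -> levels [3 4 5]
Step 3: flows [2->0,2->1] -> levels [4 5 3]
  -> period-2 cycle: step 3 state = step 1 state
  -> state at step 6: (6-1) mod 2 = 1, same as step 2 -> [3 4 5]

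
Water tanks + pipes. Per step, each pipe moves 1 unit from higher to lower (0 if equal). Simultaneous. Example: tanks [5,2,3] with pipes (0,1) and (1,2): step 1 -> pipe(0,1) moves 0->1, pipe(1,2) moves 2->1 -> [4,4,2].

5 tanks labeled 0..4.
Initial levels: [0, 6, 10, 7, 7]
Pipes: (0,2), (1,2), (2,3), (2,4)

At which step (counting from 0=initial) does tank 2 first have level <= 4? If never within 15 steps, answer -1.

Answer: 3

Derivation:
Step 1: flows [2->0,2->1,2->3,2->4] -> levels [1 7 6 8 8]
Step 2: flows [2->0,1->2,3->2,4->2] -> levels [2 6 8 7 7]
Step 3: flows [2->0,2->1,2->3,2->4] -> levels [3 7 4 8 8]
Tank 2 first reaches <=4 at step 3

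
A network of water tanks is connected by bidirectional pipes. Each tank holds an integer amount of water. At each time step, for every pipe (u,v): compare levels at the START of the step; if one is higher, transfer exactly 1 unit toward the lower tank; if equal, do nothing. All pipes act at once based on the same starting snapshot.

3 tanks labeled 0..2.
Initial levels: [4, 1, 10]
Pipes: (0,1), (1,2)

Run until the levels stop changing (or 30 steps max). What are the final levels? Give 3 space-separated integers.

Answer: 5 5 5

Derivation:
Step 1: flows [0->1,2->1] -> levels [3 3 9]
Step 2: flows [0=1,2->1] -> levels [3 4 8]
Step 3: flows [1->0,2->1] -> levels [4 4 7]
Step 4: flows [0=1,2->1] -> levels [4 5 6]
Step 5: flows [1->0,2->1] -> levels [5 5 5]
Step 6: flows [0=1,1=2] -> levels [5 5 5]
  -> stable (no change)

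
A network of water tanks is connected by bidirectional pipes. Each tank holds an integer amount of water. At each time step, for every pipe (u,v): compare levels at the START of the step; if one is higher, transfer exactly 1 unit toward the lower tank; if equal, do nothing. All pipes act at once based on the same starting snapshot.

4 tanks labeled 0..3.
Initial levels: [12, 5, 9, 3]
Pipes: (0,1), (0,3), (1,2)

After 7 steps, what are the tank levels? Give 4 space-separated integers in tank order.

Step 1: flows [0->1,0->3,2->1] -> levels [10 7 8 4]
Step 2: flows [0->1,0->3,2->1] -> levels [8 9 7 5]
Step 3: flows [1->0,0->3,1->2] -> levels [8 7 8 6]
Step 4: flows [0->1,0->3,2->1] -> levels [6 9 7 7]
Step 5: flows [1->0,3->0,1->2] -> levels [8 7 8 6]
  -> period-2 cycle: step 5 state = step 3 state
  -> state at step 7: (7-3) mod 2 = 0, same as step 3 -> [8 7 8 6]

Answer: 8 7 8 6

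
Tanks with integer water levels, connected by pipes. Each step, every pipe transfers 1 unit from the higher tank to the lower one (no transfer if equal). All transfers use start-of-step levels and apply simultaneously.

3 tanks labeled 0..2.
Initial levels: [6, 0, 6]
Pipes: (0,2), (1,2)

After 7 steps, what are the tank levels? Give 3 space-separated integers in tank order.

Answer: 4 4 4

Derivation:
Step 1: flows [0=2,2->1] -> levels [6 1 5]
Step 2: flows [0->2,2->1] -> levels [5 2 5]
Step 3: flows [0=2,2->1] -> levels [5 3 4]
Step 4: flows [0->2,2->1] -> levels [4 4 4]
Step 5: flows [0=2,1=2] -> levels [4 4 4]
  -> stable; steps 6..7 unchanged -> [4 4 4]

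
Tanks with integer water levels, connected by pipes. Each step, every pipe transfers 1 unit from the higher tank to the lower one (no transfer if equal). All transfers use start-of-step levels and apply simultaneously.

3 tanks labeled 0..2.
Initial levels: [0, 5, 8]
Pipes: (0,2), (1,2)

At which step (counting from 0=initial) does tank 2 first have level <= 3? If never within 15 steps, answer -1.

Answer: 6

Derivation:
Step 1: flows [2->0,2->1] -> levels [1 6 6]
Step 2: flows [2->0,1=2] -> levels [2 6 5]
Step 3: flows [2->0,1->2] -> levels [3 5 5]
Step 4: flows [2->0,1=2] -> levels [4 5 4]
Step 5: flows [0=2,1->2] -> levels [4 4 5]
Step 6: flows [2->0,2->1] -> levels [5 5 3]
Tank 2 first reaches <=3 at step 6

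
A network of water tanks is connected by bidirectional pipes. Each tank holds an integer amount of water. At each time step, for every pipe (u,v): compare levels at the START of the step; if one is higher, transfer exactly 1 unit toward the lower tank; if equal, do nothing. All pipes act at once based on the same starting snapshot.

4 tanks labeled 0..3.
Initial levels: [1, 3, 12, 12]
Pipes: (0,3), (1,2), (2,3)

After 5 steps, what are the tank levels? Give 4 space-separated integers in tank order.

Answer: 6 8 7 7

Derivation:
Step 1: flows [3->0,2->1,2=3] -> levels [2 4 11 11]
Step 2: flows [3->0,2->1,2=3] -> levels [3 5 10 10]
Step 3: flows [3->0,2->1,2=3] -> levels [4 6 9 9]
Step 4: flows [3->0,2->1,2=3] -> levels [5 7 8 8]
Step 5: flows [3->0,2->1,2=3] -> levels [6 8 7 7]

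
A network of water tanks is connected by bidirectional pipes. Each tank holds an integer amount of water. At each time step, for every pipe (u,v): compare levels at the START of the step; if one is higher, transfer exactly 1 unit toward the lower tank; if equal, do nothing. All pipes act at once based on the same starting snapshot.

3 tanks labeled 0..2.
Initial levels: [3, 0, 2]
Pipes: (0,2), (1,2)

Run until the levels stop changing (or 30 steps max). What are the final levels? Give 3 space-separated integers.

Step 1: flows [0->2,2->1] -> levels [2 1 2]
Step 2: flows [0=2,2->1] -> levels [2 2 1]
Step 3: flows [0->2,1->2] -> levels [1 1 3]
Step 4: flows [2->0,2->1] -> levels [2 2 1]
  -> period-2 cycle: step 4 state = step 2 state; never stabilizes
  -> state at step 30: (30-2) mod 2 = 0, same as step 2 -> [2 2 1]

Answer: 2 2 1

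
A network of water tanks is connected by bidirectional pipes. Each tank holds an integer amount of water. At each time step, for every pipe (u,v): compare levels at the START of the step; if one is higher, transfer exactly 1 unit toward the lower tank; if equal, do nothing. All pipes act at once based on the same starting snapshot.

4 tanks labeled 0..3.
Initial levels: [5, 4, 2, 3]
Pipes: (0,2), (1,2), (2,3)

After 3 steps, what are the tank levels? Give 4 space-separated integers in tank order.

Answer: 4 3 5 2

Derivation:
Step 1: flows [0->2,1->2,3->2] -> levels [4 3 5 2]
Step 2: flows [2->0,2->1,2->3] -> levels [5 4 2 3]
  -> period-2 cycle: step 2 state = step 0 state
  -> state at step 3: (3-0) mod 2 = 1, same as step 1 -> [4 3 5 2]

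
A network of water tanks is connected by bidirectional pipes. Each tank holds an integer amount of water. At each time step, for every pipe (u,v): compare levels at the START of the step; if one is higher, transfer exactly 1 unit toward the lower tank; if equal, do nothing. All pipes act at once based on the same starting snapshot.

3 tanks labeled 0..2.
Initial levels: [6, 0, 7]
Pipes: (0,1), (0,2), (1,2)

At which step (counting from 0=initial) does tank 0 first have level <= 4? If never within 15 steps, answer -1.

Step 1: flows [0->1,2->0,2->1] -> levels [6 2 5]
Step 2: flows [0->1,0->2,2->1] -> levels [4 4 5]
Tank 0 first reaches <=4 at step 2

Answer: 2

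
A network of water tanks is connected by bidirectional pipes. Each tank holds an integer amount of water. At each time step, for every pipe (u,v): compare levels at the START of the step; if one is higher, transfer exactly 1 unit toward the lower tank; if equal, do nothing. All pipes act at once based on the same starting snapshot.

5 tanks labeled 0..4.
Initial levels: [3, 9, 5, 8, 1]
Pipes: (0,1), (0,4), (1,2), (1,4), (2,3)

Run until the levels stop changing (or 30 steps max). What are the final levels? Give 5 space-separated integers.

Answer: 4 7 5 6 4

Derivation:
Step 1: flows [1->0,0->4,1->2,1->4,3->2] -> levels [3 6 7 7 3]
Step 2: flows [1->0,0=4,2->1,1->4,2=3] -> levels [4 5 6 7 4]
Step 3: flows [1->0,0=4,2->1,1->4,3->2] -> levels [5 4 6 6 5]
Step 4: flows [0->1,0=4,2->1,4->1,2=3] -> levels [4 7 5 6 4]
Step 5: flows [1->0,0=4,1->2,1->4,3->2] -> levels [5 4 7 5 5]
Step 6: flows [0->1,0=4,2->1,4->1,2->3] -> levels [4 7 5 6 4]
  -> period-2 cycle: step 6 state = step 4 state; never stabilizes
  -> state at step 30: (30-4) mod 2 = 0, same as step 4 -> [4 7 5 6 4]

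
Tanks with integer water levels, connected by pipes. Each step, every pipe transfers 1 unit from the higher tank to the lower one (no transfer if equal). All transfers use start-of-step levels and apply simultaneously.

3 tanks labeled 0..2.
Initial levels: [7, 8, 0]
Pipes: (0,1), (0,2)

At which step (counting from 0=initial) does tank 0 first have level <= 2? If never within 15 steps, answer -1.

Step 1: flows [1->0,0->2] -> levels [7 7 1]
Step 2: flows [0=1,0->2] -> levels [6 7 2]
Step 3: flows [1->0,0->2] -> levels [6 6 3]
Step 4: flows [0=1,0->2] -> levels [5 6 4]
Step 5: flows [1->0,0->2] -> levels [5 5 5]
Step 6: flows [0=1,0=2] -> levels [5 5 5]
  -> stable; tank 0 stays at 5 > 2
Tank 0 never reaches <=2 within 15 steps

Answer: -1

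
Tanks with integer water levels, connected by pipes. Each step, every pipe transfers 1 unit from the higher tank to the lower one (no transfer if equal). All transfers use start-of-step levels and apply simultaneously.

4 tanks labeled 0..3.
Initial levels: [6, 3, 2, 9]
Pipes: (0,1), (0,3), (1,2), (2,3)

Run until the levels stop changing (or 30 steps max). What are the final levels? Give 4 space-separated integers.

Step 1: flows [0->1,3->0,1->2,3->2] -> levels [6 3 4 7]
Step 2: flows [0->1,3->0,2->1,3->2] -> levels [6 5 4 5]
Step 3: flows [0->1,0->3,1->2,3->2] -> levels [4 5 6 5]
Step 4: flows [1->0,3->0,2->1,2->3] -> levels [6 5 4 5]
  -> period-2 cycle: step 4 state = step 2 state; never stabilizes
  -> state at step 30: (30-2) mod 2 = 0, same as step 2 -> [6 5 4 5]

Answer: 6 5 4 5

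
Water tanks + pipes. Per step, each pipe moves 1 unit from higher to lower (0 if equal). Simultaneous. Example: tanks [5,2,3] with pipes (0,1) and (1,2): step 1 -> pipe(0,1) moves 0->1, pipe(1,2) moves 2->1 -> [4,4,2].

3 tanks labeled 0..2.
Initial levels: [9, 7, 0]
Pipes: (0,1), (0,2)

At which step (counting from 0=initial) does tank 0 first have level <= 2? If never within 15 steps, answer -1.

Answer: -1

Derivation:
Step 1: flows [0->1,0->2] -> levels [7 8 1]
Step 2: flows [1->0,0->2] -> levels [7 7 2]
Step 3: flows [0=1,0->2] -> levels [6 7 3]
Step 4: flows [1->0,0->2] -> levels [6 6 4]
Step 5: flows [0=1,0->2] -> levels [5 6 5]
Step 6: flows [1->0,0=2] -> levels [6 5 5]
Step 7: flows [0->1,0->2] -> levels [4 6 6]
Step 8: flows [1->0,2->0] -> levels [6 5 5]
  -> period-2 cycle (repeats step 6); tank 0 never drops to <=2
Tank 0 never reaches <=2 within 15 steps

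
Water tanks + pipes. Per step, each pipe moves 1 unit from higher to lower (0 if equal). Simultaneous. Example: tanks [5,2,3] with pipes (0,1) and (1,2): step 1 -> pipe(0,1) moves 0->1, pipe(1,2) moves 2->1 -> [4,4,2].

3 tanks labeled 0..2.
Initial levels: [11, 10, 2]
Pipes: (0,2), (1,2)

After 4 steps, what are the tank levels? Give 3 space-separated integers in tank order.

Answer: 8 8 7

Derivation:
Step 1: flows [0->2,1->2] -> levels [10 9 4]
Step 2: flows [0->2,1->2] -> levels [9 8 6]
Step 3: flows [0->2,1->2] -> levels [8 7 8]
Step 4: flows [0=2,2->1] -> levels [8 8 7]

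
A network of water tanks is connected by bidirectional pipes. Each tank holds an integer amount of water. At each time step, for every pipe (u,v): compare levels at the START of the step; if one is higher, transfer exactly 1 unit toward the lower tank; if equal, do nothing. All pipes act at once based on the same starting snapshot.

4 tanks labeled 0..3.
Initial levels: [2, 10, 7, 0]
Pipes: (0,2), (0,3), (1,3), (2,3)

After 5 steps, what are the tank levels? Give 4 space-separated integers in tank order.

Step 1: flows [2->0,0->3,1->3,2->3] -> levels [2 9 5 3]
Step 2: flows [2->0,3->0,1->3,2->3] -> levels [4 8 3 4]
Step 3: flows [0->2,0=3,1->3,3->2] -> levels [3 7 5 4]
Step 4: flows [2->0,3->0,1->3,2->3] -> levels [5 6 3 5]
Step 5: flows [0->2,0=3,1->3,3->2] -> levels [4 5 5 5]

Answer: 4 5 5 5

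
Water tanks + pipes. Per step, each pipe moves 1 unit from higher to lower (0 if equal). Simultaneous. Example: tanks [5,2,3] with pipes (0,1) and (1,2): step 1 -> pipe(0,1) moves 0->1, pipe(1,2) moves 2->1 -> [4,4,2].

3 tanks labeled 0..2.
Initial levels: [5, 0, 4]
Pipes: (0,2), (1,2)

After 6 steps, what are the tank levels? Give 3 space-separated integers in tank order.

Step 1: flows [0->2,2->1] -> levels [4 1 4]
Step 2: flows [0=2,2->1] -> levels [4 2 3]
Step 3: flows [0->2,2->1] -> levels [3 3 3]
Step 4: flows [0=2,1=2] -> levels [3 3 3]
  -> stable; steps 5..6 unchanged -> [3 3 3]

Answer: 3 3 3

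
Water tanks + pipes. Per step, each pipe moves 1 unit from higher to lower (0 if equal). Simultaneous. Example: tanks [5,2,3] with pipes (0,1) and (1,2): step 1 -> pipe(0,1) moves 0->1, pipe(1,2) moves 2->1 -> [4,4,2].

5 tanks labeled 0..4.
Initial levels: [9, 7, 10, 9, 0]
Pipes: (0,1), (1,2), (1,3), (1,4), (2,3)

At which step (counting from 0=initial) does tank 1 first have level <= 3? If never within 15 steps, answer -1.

Step 1: flows [0->1,2->1,3->1,1->4,2->3] -> levels [8 9 8 9 1]
Step 2: flows [1->0,1->2,1=3,1->4,3->2] -> levels [9 6 10 8 2]
Step 3: flows [0->1,2->1,3->1,1->4,2->3] -> levels [8 8 8 8 3]
Step 4: flows [0=1,1=2,1=3,1->4,2=3] -> levels [8 7 8 8 4]
Step 5: flows [0->1,2->1,3->1,1->4,2=3] -> levels [7 9 7 7 5]
Step 6: flows [1->0,1->2,1->3,1->4,2=3] -> levels [8 5 8 8 6]
Step 7: flows [0->1,2->1,3->1,4->1,2=3] -> levels [7 9 7 7 5]
  -> period-2 cycle (repeats step 5); tank 1 never drops to <=3
Tank 1 never reaches <=3 within 15 steps

Answer: -1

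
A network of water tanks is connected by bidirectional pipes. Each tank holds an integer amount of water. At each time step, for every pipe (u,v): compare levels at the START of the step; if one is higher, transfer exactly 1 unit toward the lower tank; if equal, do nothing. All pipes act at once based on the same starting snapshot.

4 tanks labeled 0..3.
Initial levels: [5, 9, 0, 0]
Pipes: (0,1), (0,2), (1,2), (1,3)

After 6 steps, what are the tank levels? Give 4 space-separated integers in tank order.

Step 1: flows [1->0,0->2,1->2,1->3] -> levels [5 6 2 1]
Step 2: flows [1->0,0->2,1->2,1->3] -> levels [5 3 4 2]
Step 3: flows [0->1,0->2,2->1,1->3] -> levels [3 4 4 3]
Step 4: flows [1->0,2->0,1=2,1->3] -> levels [5 2 3 4]
Step 5: flows [0->1,0->2,2->1,3->1] -> levels [3 5 3 3]
Step 6: flows [1->0,0=2,1->2,1->3] -> levels [4 2 4 4]

Answer: 4 2 4 4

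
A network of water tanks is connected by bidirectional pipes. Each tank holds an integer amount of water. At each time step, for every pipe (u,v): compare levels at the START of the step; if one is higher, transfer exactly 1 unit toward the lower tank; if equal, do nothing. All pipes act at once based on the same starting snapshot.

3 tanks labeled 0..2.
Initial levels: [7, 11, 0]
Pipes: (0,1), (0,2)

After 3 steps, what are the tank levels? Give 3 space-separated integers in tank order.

Answer: 7 8 3

Derivation:
Step 1: flows [1->0,0->2] -> levels [7 10 1]
Step 2: flows [1->0,0->2] -> levels [7 9 2]
Step 3: flows [1->0,0->2] -> levels [7 8 3]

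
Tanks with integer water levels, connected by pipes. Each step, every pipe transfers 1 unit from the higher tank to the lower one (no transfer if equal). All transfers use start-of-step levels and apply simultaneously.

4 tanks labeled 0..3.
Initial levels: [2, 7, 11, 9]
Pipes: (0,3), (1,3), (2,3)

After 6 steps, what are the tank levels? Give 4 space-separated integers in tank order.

Step 1: flows [3->0,3->1,2->3] -> levels [3 8 10 8]
Step 2: flows [3->0,1=3,2->3] -> levels [4 8 9 8]
Step 3: flows [3->0,1=3,2->3] -> levels [5 8 8 8]
Step 4: flows [3->0,1=3,2=3] -> levels [6 8 8 7]
Step 5: flows [3->0,1->3,2->3] -> levels [7 7 7 8]
Step 6: flows [3->0,3->1,3->2] -> levels [8 8 8 5]

Answer: 8 8 8 5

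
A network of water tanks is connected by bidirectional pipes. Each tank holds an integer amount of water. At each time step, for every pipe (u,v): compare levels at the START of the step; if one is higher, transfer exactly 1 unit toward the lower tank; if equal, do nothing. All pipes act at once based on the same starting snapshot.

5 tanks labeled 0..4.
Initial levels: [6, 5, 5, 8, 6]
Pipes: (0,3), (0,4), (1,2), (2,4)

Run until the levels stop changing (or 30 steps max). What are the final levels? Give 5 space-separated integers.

Answer: 6 6 4 7 7

Derivation:
Step 1: flows [3->0,0=4,1=2,4->2] -> levels [7 5 6 7 5]
Step 2: flows [0=3,0->4,2->1,2->4] -> levels [6 6 4 7 7]
Step 3: flows [3->0,4->0,1->2,4->2] -> levels [8 5 6 6 5]
Step 4: flows [0->3,0->4,2->1,2->4] -> levels [6 6 4 7 7]
  -> period-2 cycle: step 4 state = step 2 state; never stabilizes
  -> state at step 30: (30-2) mod 2 = 0, same as step 2 -> [6 6 4 7 7]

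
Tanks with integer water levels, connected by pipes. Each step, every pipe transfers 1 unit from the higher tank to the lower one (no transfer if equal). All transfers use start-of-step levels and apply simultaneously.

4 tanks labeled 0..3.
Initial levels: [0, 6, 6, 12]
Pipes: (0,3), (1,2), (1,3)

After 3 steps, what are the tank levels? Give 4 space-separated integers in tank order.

Answer: 3 8 7 6

Derivation:
Step 1: flows [3->0,1=2,3->1] -> levels [1 7 6 10]
Step 2: flows [3->0,1->2,3->1] -> levels [2 7 7 8]
Step 3: flows [3->0,1=2,3->1] -> levels [3 8 7 6]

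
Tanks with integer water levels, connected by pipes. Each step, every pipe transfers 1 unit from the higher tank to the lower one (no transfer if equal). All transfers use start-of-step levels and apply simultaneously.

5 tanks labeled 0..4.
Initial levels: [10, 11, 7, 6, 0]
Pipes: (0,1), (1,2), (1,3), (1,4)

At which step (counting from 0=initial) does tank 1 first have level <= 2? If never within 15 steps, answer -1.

Step 1: flows [1->0,1->2,1->3,1->4] -> levels [11 7 8 7 1]
Step 2: flows [0->1,2->1,1=3,1->4] -> levels [10 8 7 7 2]
Step 3: flows [0->1,1->2,1->3,1->4] -> levels [9 6 8 8 3]
Step 4: flows [0->1,2->1,3->1,1->4] -> levels [8 8 7 7 4]
Step 5: flows [0=1,1->2,1->3,1->4] -> levels [8 5 8 8 5]
Step 6: flows [0->1,2->1,3->1,1=4] -> levels [7 8 7 7 5]
Step 7: flows [1->0,1->2,1->3,1->4] -> levels [8 4 8 8 6]
Step 8: flows [0->1,2->1,3->1,4->1] -> levels [7 8 7 7 5]
  -> period-2 cycle (repeats step 6); tank 1 never drops to <=2
Tank 1 never reaches <=2 within 15 steps

Answer: -1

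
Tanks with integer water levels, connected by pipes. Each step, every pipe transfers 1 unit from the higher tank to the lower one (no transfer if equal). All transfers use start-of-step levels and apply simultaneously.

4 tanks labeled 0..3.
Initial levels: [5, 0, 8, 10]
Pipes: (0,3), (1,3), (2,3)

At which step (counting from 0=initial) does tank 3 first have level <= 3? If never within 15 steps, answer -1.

Answer: -1

Derivation:
Step 1: flows [3->0,3->1,3->2] -> levels [6 1 9 7]
Step 2: flows [3->0,3->1,2->3] -> levels [7 2 8 6]
Step 3: flows [0->3,3->1,2->3] -> levels [6 3 7 7]
Step 4: flows [3->0,3->1,2=3] -> levels [7 4 7 5]
Step 5: flows [0->3,3->1,2->3] -> levels [6 5 6 6]
Step 6: flows [0=3,3->1,2=3] -> levels [6 6 6 5]
Step 7: flows [0->3,1->3,2->3] -> levels [5 5 5 8]
Step 8: flows [3->0,3->1,3->2] -> levels [6 6 6 5]
  -> period-2 cycle (repeats step 6); tank 3 never drops to <=3
Tank 3 never reaches <=3 within 15 steps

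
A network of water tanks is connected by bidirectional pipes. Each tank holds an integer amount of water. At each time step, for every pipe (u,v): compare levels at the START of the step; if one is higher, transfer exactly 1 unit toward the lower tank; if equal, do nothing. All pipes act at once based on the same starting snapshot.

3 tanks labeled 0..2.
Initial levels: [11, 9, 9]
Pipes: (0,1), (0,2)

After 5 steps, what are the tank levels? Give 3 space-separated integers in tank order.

Answer: 9 10 10

Derivation:
Step 1: flows [0->1,0->2] -> levels [9 10 10]
Step 2: flows [1->0,2->0] -> levels [11 9 9]
  -> period-2 cycle: step 2 state = step 0 state
  -> state at step 5: (5-0) mod 2 = 1, same as step 1 -> [9 10 10]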